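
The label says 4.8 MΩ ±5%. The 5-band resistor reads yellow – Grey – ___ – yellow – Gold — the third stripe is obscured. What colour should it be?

black

4800000 Ω = 480 × 10^4.
The third band gives digit 0 of the significand, and 0 is black.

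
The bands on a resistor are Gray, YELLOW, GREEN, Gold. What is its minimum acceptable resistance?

7980000 Ω

Grey → 8 (first significant figure)
Yellow → 4 (second significant figure)
Green → ×10^5 multiplier
Gold → ±5% tolerance
84 × 100000 = 8400000 Ω
Minimum = 8400000 × (1 − 5/100) = 7980000 Ω.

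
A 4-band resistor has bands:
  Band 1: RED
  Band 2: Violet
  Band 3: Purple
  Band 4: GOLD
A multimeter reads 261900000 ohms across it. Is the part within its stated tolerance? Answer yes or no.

yes

Red → 2 (first significant figure)
Violet → 7 (second significant figure)
Violet → ×10^7 multiplier
Gold → ±5% tolerance
27 × 10000000 = 270000000 Ω
Allowed range: 256500000 Ω to 283500000 Ω.
261900000 ohms lies inside that range.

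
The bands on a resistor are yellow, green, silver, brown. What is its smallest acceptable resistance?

0.4455 Ω

Yellow → 4 (first significant figure)
Green → 5 (second significant figure)
Silver → ×0.01 multiplier
Brown → ±1% tolerance
45 × 0.01 = 0.45 Ω
Smallest = 0.45 × (1 − 1/100) = 0.4455 Ω.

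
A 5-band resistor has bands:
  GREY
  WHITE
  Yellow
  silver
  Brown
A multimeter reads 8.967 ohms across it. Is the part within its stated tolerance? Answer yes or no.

Grey → 8 (first significant figure)
White → 9 (second significant figure)
Yellow → 4 (third significant figure)
Silver → ×0.01 multiplier
Brown → ±1% tolerance
894 × 0.01 = 8.94 Ω
Allowed range: 8.8506 Ω to 9.0294 Ω.
8.967 ohms lies inside that range.

yes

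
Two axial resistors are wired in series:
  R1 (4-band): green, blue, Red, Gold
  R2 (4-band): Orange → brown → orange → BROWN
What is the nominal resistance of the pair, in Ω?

36600 Ω

R1: green, blue → 56; red ×10^2 → 5600 Ω.
R2: orange, brown → 31; orange ×10^3 → 31000 Ω.
Series: 5600 + 31000 = 36600 Ω.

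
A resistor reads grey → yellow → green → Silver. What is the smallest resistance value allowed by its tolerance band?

7560000 Ω

Grey → 8 (first significant figure)
Yellow → 4 (second significant figure)
Green → ×10^5 multiplier
Silver → ±10% tolerance
84 × 100000 = 8400000 Ω
Smallest = 8400000 × (1 − 10/100) = 7560000 Ω.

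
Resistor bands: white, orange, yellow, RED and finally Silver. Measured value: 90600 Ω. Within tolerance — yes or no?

White → 9 (first significant figure)
Orange → 3 (second significant figure)
Yellow → 4 (third significant figure)
Red → ×10^2 multiplier
Silver → ±10% tolerance
934 × 100 = 93400 Ω
Allowed range: 84060 Ω to 102740 Ω.
90600 Ω lies inside that range.

yes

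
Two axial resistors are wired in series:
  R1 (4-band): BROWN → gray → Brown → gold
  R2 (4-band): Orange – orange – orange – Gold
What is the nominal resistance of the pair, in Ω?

33180 Ω

R1: brown, grey → 18; brown ×10 → 180 Ω.
R2: orange, orange → 33; orange ×10^3 → 33000 Ω.
Series: 180 + 33000 = 33180 Ω.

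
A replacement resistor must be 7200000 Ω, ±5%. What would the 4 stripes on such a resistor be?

violet, red, green, gold

7200000 Ω = 72 × 10^5.
7 → violet
2 → red
Multiplier 10^5 → green.
±5% tolerance → gold.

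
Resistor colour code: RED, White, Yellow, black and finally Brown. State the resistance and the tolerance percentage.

294 Ω ±1%

Red → 2 (first significant figure)
White → 9 (second significant figure)
Yellow → 4 (third significant figure)
Black → ×1 multiplier
Brown → ±1% tolerance
294 × 1 = 294 Ω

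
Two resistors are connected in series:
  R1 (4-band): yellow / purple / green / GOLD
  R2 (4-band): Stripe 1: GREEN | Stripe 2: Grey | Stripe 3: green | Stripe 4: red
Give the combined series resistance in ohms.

10500000 Ω

R1: yellow, violet → 47; green ×10^5 → 4700000 Ω.
R2: green, grey → 58; green ×10^5 → 5800000 Ω.
Series: 4700000 + 5800000 = 10500000 Ω.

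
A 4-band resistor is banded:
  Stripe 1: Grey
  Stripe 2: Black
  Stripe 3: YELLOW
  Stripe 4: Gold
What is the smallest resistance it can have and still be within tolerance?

Grey → 8 (first significant figure)
Black → 0 (second significant figure)
Yellow → ×10^4 multiplier
Gold → ±5% tolerance
80 × 10000 = 800000 Ω
Smallest = 800000 × (1 − 5/100) = 760000 Ω.

760000 Ω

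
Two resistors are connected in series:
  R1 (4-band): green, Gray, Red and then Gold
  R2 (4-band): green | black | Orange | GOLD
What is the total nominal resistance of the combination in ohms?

R1: green, grey → 58; red ×10^2 → 5800 Ω.
R2: green, black → 50; orange ×10^3 → 50000 Ω.
Series: 5800 + 50000 = 55800 Ω.

55800 Ω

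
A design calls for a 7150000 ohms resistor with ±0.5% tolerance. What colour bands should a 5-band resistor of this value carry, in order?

7150000 Ω = 715 × 10^4.
7 → violet
1 → brown
5 → green
Multiplier 10^4 → yellow.
±0.5% tolerance → green.

violet, brown, green, yellow, green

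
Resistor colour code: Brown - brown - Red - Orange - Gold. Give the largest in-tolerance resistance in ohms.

Brown → 1 (first significant figure)
Brown → 1 (second significant figure)
Red → 2 (third significant figure)
Orange → ×10^3 multiplier
Gold → ±5% tolerance
112 × 1000 = 112000 Ω
Largest = 112000 × (1 + 5/100) = 117600 Ω.

117600 Ω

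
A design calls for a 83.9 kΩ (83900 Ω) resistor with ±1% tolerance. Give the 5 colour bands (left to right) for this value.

83900 Ω = 839 × 10^2.
8 → grey
3 → orange
9 → white
Multiplier 10^2 → red.
±1% tolerance → brown.

grey, orange, white, red, brown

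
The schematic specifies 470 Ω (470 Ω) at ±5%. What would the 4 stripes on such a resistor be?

yellow, violet, brown, gold

470 Ω = 47 × 10^1.
4 → yellow
7 → violet
Multiplier 10^1 → brown.
±5% tolerance → gold.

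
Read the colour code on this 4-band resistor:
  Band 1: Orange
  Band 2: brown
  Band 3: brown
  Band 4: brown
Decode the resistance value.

310 Ω

Orange → 3 (first significant figure)
Brown → 1 (second significant figure)
Brown → ×10 multiplier
31 × 10 = 310 Ω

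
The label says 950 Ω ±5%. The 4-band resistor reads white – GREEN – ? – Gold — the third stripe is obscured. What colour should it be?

brown

950 Ω = 95 × 10^1.
The third band is the multiplier, 10^1, which is brown.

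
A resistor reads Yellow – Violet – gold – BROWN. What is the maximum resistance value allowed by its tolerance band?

4.747 Ω

Yellow → 4 (first significant figure)
Violet → 7 (second significant figure)
Gold → ×0.1 multiplier
Brown → ±1% tolerance
47 × 0.1 = 4.7 Ω
Maximum = 4.7 × (1 + 1/100) = 4.747 Ω.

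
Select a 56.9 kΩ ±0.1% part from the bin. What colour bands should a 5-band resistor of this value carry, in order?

green, blue, white, red, violet

56900 Ω = 569 × 10^2.
5 → green
6 → blue
9 → white
Multiplier 10^2 → red.
±0.1% tolerance → violet.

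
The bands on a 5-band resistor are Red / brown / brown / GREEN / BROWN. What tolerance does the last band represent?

±1%

The last band, brown, is the tolerance band.
Brown corresponds to ±1%.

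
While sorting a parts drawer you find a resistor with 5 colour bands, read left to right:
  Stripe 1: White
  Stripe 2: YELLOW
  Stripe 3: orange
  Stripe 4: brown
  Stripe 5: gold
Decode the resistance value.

9430 Ω

White → 9 (first significant figure)
Yellow → 4 (second significant figure)
Orange → 3 (third significant figure)
Brown → ×10 multiplier
943 × 10 = 9430 Ω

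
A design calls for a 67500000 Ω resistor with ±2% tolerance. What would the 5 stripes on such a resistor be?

67500000 Ω = 675 × 10^5.
6 → blue
7 → violet
5 → green
Multiplier 10^5 → green.
±2% tolerance → red.

blue, violet, green, green, red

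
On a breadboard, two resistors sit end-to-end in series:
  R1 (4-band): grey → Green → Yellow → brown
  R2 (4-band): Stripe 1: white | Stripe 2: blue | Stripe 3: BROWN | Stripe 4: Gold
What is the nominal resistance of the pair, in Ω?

850960 Ω

R1: grey, green → 85; yellow ×10^4 → 850000 Ω.
R2: white, blue → 96; brown ×10 → 960 Ω.
Series: 850000 + 960 = 850960 Ω.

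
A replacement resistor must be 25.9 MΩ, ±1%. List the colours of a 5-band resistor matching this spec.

25900000 Ω = 259 × 10^5.
2 → red
5 → green
9 → white
Multiplier 10^5 → green.
±1% tolerance → brown.

red, green, white, green, brown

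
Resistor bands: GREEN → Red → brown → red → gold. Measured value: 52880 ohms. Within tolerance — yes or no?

Green → 5 (first significant figure)
Red → 2 (second significant figure)
Brown → 1 (third significant figure)
Red → ×10^2 multiplier
Gold → ±5% tolerance
521 × 100 = 52100 Ω
Allowed range: 49495 Ω to 54705 Ω.
52880 ohms lies inside that range.

yes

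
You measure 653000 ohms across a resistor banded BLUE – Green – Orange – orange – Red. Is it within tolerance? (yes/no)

Blue → 6 (first significant figure)
Green → 5 (second significant figure)
Orange → 3 (third significant figure)
Orange → ×10^3 multiplier
Red → ±2% tolerance
653 × 1000 = 653000 Ω
Allowed range: 639940 Ω to 666060 Ω.
653000 ohms lies inside that range.

yes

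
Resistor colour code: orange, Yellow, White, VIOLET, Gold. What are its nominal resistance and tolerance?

Orange → 3 (first significant figure)
Yellow → 4 (second significant figure)
White → 9 (third significant figure)
Violet → ×10^7 multiplier
Gold → ±5% tolerance
349 × 10000000 = 3490000000 Ω

3490000000 Ω ±5%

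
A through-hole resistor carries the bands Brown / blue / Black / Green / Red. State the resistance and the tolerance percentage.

16000000 Ω ±2%

Brown → 1 (first significant figure)
Blue → 6 (second significant figure)
Black → 0 (third significant figure)
Green → ×10^5 multiplier
Red → ±2% tolerance
160 × 100000 = 16000000 Ω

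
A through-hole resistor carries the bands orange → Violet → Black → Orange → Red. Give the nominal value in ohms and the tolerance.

370000 Ω ±2%

Orange → 3 (first significant figure)
Violet → 7 (second significant figure)
Black → 0 (third significant figure)
Orange → ×10^3 multiplier
Red → ±2% tolerance
370 × 1000 = 370000 Ω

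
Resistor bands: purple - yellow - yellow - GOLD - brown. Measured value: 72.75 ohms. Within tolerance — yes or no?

no

Violet → 7 (first significant figure)
Yellow → 4 (second significant figure)
Yellow → 4 (third significant figure)
Gold → ×0.1 multiplier
Brown → ±1% tolerance
744 × 0.1 = 74.4 Ω
Allowed range: 73.656 Ω to 75.144 Ω.
72.75 ohms lies outside that range.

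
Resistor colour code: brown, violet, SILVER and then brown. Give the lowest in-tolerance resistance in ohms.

0.1683 Ω

Brown → 1 (first significant figure)
Violet → 7 (second significant figure)
Silver → ×0.01 multiplier
Brown → ±1% tolerance
17 × 0.01 = 0.17 Ω
Lowest = 0.17 × (1 − 1/100) = 0.1683 Ω.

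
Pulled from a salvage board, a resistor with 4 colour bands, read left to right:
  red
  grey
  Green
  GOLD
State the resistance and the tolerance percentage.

Red → 2 (first significant figure)
Grey → 8 (second significant figure)
Green → ×10^5 multiplier
Gold → ±5% tolerance
28 × 100000 = 2800000 Ω

2800000 Ω ±5%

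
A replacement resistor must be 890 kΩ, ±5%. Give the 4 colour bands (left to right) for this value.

890000 Ω = 89 × 10^4.
8 → grey
9 → white
Multiplier 10^4 → yellow.
±5% tolerance → gold.

grey, white, yellow, gold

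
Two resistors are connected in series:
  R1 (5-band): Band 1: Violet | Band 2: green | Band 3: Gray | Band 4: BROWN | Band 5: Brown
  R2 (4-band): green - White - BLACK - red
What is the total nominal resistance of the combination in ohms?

R1: violet, green, grey → 758; brown ×10 → 7580 Ω.
R2: green, white → 59; black ×1 → 59 Ω.
Series: 7580 + 59 = 7639 Ω.

7639 Ω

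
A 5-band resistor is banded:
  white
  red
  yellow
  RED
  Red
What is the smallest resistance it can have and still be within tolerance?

90552 Ω

White → 9 (first significant figure)
Red → 2 (second significant figure)
Yellow → 4 (third significant figure)
Red → ×10^2 multiplier
Red → ±2% tolerance
924 × 100 = 92400 Ω
Smallest = 92400 × (1 − 2/100) = 90552 Ω.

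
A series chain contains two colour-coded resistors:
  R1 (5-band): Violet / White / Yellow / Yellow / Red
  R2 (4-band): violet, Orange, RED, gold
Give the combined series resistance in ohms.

7947300 Ω

R1: violet, white, yellow → 794; yellow ×10^4 → 7940000 Ω.
R2: violet, orange → 73; red ×10^2 → 7300 Ω.
Series: 7940000 + 7300 = 7947300 Ω.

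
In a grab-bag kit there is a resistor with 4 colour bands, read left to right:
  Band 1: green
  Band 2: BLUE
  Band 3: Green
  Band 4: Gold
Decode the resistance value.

5600000 Ω

Green → 5 (first significant figure)
Blue → 6 (second significant figure)
Green → ×10^5 multiplier
56 × 100000 = 5600000 Ω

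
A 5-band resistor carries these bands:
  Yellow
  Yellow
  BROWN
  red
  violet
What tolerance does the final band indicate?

±0.1%

The last band, violet, is the tolerance band.
Violet corresponds to ±0.1%.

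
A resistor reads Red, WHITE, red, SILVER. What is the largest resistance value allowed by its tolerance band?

3190 Ω

Red → 2 (first significant figure)
White → 9 (second significant figure)
Red → ×10^2 multiplier
Silver → ±10% tolerance
29 × 100 = 2900 Ω
Largest = 2900 × (1 + 10/100) = 3190 Ω.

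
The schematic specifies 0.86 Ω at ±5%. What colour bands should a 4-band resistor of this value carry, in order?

grey, blue, silver, gold

0.86 Ω = 86 × 10^-2.
8 → grey
6 → blue
Multiplier 10^-2 → silver.
±5% tolerance → gold.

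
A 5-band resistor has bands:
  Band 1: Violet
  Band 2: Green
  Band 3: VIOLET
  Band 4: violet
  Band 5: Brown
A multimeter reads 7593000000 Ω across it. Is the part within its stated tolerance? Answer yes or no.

Violet → 7 (first significant figure)
Green → 5 (second significant figure)
Violet → 7 (third significant figure)
Violet → ×10^7 multiplier
Brown → ±1% tolerance
757 × 10000000 = 7570000000 Ω
Allowed range: 7494300000 Ω to 7645700000 Ω.
7593000000 Ω lies inside that range.

yes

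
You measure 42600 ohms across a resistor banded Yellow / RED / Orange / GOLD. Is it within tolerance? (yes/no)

Yellow → 4 (first significant figure)
Red → 2 (second significant figure)
Orange → ×10^3 multiplier
Gold → ±5% tolerance
42 × 1000 = 42000 Ω
Allowed range: 39900 Ω to 44100 Ω.
42600 ohms lies inside that range.

yes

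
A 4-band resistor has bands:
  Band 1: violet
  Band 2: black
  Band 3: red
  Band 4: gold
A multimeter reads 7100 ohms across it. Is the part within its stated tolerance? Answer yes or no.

yes

Violet → 7 (first significant figure)
Black → 0 (second significant figure)
Red → ×10^2 multiplier
Gold → ±5% tolerance
70 × 100 = 7000 Ω
Allowed range: 6650 Ω to 7350 Ω.
7100 ohms lies inside that range.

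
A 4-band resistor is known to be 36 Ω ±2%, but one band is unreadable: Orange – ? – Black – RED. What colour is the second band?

36 Ω = 36 × 10^0.
The second band gives digit 6 of the significand, and 6 is blue.

blue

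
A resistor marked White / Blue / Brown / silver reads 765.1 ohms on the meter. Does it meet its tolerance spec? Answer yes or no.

no

White → 9 (first significant figure)
Blue → 6 (second significant figure)
Brown → ×10 multiplier
Silver → ±10% tolerance
96 × 10 = 960 Ω
Allowed range: 864 Ω to 1056 Ω.
765.1 ohms lies outside that range.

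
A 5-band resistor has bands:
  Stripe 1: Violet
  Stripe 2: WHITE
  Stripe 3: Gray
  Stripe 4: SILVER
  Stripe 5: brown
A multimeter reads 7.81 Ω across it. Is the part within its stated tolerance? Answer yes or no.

no

Violet → 7 (first significant figure)
White → 9 (second significant figure)
Grey → 8 (third significant figure)
Silver → ×0.01 multiplier
Brown → ±1% tolerance
798 × 0.01 = 7.98 Ω
Allowed range: 7.9002 Ω to 8.0598 Ω.
7.81 Ω lies outside that range.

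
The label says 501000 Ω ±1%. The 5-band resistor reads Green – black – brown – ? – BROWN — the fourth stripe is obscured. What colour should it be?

501000 Ω = 501 × 10^3.
The fourth band is the multiplier, 10^3, which is orange.

orange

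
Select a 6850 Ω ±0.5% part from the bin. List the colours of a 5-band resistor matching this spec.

6850 Ω = 685 × 10^1.
6 → blue
8 → grey
5 → green
Multiplier 10^1 → brown.
±0.5% tolerance → green.

blue, grey, green, brown, green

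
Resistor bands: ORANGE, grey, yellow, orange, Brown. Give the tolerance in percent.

The last band, brown, is the tolerance band.
Brown corresponds to ±1%.

±1%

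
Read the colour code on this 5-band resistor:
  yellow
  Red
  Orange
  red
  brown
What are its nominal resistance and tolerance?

Yellow → 4 (first significant figure)
Red → 2 (second significant figure)
Orange → 3 (third significant figure)
Red → ×10^2 multiplier
Brown → ±1% tolerance
423 × 100 = 42300 Ω

42300 Ω ±1%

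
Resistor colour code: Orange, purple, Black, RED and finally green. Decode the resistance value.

37000 Ω

Orange → 3 (first significant figure)
Violet → 7 (second significant figure)
Black → 0 (third significant figure)
Red → ×10^2 multiplier
370 × 100 = 37000 Ω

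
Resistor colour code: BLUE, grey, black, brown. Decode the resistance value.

Blue → 6 (first significant figure)
Grey → 8 (second significant figure)
Black → ×1 multiplier
68 × 1 = 68 Ω

68 Ω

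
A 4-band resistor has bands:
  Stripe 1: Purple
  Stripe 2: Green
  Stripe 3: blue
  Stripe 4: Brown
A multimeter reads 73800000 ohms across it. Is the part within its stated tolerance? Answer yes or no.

no

Violet → 7 (first significant figure)
Green → 5 (second significant figure)
Blue → ×10^6 multiplier
Brown → ±1% tolerance
75 × 1000000 = 75000000 Ω
Allowed range: 74250000 Ω to 75750000 Ω.
73800000 ohms lies outside that range.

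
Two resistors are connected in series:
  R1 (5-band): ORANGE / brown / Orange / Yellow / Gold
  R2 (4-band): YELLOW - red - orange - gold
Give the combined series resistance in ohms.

3172000 Ω

R1: orange, brown, orange → 313; yellow ×10^4 → 3130000 Ω.
R2: yellow, red → 42; orange ×10^3 → 42000 Ω.
Series: 3130000 + 42000 = 3172000 Ω.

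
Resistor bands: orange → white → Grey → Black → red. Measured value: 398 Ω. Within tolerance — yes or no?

Orange → 3 (first significant figure)
White → 9 (second significant figure)
Grey → 8 (third significant figure)
Black → ×1 multiplier
Red → ±2% tolerance
398 × 1 = 398 Ω
Allowed range: 390.04 Ω to 405.96 Ω.
398 Ω lies inside that range.

yes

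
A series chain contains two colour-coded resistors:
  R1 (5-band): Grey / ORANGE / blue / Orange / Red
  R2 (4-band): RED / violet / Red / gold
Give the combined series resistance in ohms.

R1: grey, orange, blue → 836; orange ×10^3 → 836000 Ω.
R2: red, violet → 27; red ×10^2 → 2700 Ω.
Series: 836000 + 2700 = 838700 Ω.

838700 Ω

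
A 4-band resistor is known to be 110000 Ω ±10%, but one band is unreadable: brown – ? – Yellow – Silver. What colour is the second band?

brown

110000 Ω = 11 × 10^4.
The second band gives digit 1 of the significand, and 1 is brown.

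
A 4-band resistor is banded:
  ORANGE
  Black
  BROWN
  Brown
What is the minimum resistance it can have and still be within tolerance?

Orange → 3 (first significant figure)
Black → 0 (second significant figure)
Brown → ×10 multiplier
Brown → ±1% tolerance
30 × 10 = 300 Ω
Minimum = 300 × (1 − 1/100) = 297 Ω.

297 Ω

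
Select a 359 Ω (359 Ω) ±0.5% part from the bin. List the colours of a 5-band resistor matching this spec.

359 Ω = 359 × 10^0.
3 → orange
5 → green
9 → white
Multiplier 10^0 → black.
±0.5% tolerance → green.

orange, green, white, black, green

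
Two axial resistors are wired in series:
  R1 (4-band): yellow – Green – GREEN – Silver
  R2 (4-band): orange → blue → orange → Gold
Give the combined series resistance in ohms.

R1: yellow, green → 45; green ×10^5 → 4500000 Ω.
R2: orange, blue → 36; orange ×10^3 → 36000 Ω.
Series: 4500000 + 36000 = 4536000 Ω.

4536000 Ω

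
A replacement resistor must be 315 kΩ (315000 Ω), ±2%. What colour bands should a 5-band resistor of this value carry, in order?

315000 Ω = 315 × 10^3.
3 → orange
1 → brown
5 → green
Multiplier 10^3 → orange.
±2% tolerance → red.

orange, brown, green, orange, red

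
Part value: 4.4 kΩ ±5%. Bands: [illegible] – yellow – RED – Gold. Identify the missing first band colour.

yellow

4400 Ω = 44 × 10^2.
The first band gives digit 4 of the significand, and 4 is yellow.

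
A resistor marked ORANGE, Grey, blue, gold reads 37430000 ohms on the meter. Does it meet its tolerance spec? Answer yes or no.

yes

Orange → 3 (first significant figure)
Grey → 8 (second significant figure)
Blue → ×10^6 multiplier
Gold → ±5% tolerance
38 × 1000000 = 38000000 Ω
Allowed range: 36100000 Ω to 39900000 Ω.
37430000 ohms lies inside that range.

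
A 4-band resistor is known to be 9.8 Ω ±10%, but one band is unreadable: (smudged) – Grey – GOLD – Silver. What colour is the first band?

9.8 Ω = 98 × 10^-1.
The first band gives digit 9 of the significand, and 9 is white.

white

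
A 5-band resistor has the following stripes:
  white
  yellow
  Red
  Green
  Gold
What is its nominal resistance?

94200000 Ω

White → 9 (first significant figure)
Yellow → 4 (second significant figure)
Red → 2 (third significant figure)
Green → ×10^5 multiplier
942 × 100000 = 94200000 Ω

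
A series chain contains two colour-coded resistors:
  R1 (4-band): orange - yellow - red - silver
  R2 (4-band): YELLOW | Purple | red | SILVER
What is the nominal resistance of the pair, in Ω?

8100 Ω

R1: orange, yellow → 34; red ×10^2 → 3400 Ω.
R2: yellow, violet → 47; red ×10^2 → 4700 Ω.
Series: 3400 + 4700 = 8100 Ω.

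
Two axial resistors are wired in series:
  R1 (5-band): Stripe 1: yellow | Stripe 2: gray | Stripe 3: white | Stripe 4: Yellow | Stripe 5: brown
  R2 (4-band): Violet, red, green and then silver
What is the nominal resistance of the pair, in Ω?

12090000 Ω

R1: yellow, grey, white → 489; yellow ×10^4 → 4890000 Ω.
R2: violet, red → 72; green ×10^5 → 7200000 Ω.
Series: 4890000 + 7200000 = 12090000 Ω.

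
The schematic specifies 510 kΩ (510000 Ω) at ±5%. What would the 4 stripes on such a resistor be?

green, brown, yellow, gold

510000 Ω = 51 × 10^4.
5 → green
1 → brown
Multiplier 10^4 → yellow.
±5% tolerance → gold.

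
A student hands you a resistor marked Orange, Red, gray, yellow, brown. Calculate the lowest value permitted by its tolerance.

Orange → 3 (first significant figure)
Red → 2 (second significant figure)
Grey → 8 (third significant figure)
Yellow → ×10^4 multiplier
Brown → ±1% tolerance
328 × 10000 = 3280000 Ω
Lowest = 3280000 × (1 − 1/100) = 3247200 Ω.

3247200 Ω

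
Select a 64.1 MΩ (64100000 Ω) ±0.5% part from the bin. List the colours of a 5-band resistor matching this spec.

64100000 Ω = 641 × 10^5.
6 → blue
4 → yellow
1 → brown
Multiplier 10^5 → green.
±0.5% tolerance → green.

blue, yellow, brown, green, green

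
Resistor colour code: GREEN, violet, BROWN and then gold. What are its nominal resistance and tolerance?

Green → 5 (first significant figure)
Violet → 7 (second significant figure)
Brown → ×10 multiplier
Gold → ±5% tolerance
57 × 10 = 570 Ω

570 Ω ±5%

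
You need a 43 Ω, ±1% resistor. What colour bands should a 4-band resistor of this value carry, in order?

yellow, orange, black, brown

43 Ω = 43 × 10^0.
4 → yellow
3 → orange
Multiplier 10^0 → black.
±1% tolerance → brown.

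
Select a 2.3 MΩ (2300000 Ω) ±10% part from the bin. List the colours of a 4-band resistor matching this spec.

2300000 Ω = 23 × 10^5.
2 → red
3 → orange
Multiplier 10^5 → green.
±10% tolerance → silver.

red, orange, green, silver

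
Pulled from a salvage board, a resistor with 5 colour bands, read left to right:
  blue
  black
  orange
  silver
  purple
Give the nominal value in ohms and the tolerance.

Blue → 6 (first significant figure)
Black → 0 (second significant figure)
Orange → 3 (third significant figure)
Silver → ×0.01 multiplier
Violet → ±0.1% tolerance
603 × 0.01 = 6.03 Ω

6.03 Ω ±0.1%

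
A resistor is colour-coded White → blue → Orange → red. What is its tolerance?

±2%

The last band, red, is the tolerance band.
Red corresponds to ±2%.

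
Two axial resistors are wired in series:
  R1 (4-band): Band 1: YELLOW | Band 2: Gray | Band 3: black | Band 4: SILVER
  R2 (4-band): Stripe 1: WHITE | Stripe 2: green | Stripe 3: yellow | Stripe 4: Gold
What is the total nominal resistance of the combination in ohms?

950048 Ω

R1: yellow, grey → 48; black ×1 → 48 Ω.
R2: white, green → 95; yellow ×10^4 → 950000 Ω.
Series: 48 + 950000 = 950048 Ω.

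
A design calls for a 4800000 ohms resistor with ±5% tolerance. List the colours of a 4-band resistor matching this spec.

yellow, grey, green, gold

4800000 Ω = 48 × 10^5.
4 → yellow
8 → grey
Multiplier 10^5 → green.
±5% tolerance → gold.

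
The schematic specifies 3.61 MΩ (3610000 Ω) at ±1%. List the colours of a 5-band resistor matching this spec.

3610000 Ω = 361 × 10^4.
3 → orange
6 → blue
1 → brown
Multiplier 10^4 → yellow.
±1% tolerance → brown.

orange, blue, brown, yellow, brown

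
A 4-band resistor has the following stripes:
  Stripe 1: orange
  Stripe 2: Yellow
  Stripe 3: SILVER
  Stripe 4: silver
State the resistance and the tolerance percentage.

Orange → 3 (first significant figure)
Yellow → 4 (second significant figure)
Silver → ×0.01 multiplier
Silver → ±10% tolerance
34 × 0.01 = 0.34 Ω

0.34 Ω ±10%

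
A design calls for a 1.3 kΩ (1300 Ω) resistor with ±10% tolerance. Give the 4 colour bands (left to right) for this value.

1300 Ω = 13 × 10^2.
1 → brown
3 → orange
Multiplier 10^2 → red.
±10% tolerance → silver.

brown, orange, red, silver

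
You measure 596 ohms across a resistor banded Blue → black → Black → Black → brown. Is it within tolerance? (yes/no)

Blue → 6 (first significant figure)
Black → 0 (second significant figure)
Black → 0 (third significant figure)
Black → ×1 multiplier
Brown → ±1% tolerance
600 × 1 = 600 Ω
Allowed range: 594 Ω to 606 Ω.
596 ohms lies inside that range.

yes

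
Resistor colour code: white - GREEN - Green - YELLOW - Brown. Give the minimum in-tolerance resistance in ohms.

9454500 Ω

White → 9 (first significant figure)
Green → 5 (second significant figure)
Green → 5 (third significant figure)
Yellow → ×10^4 multiplier
Brown → ±1% tolerance
955 × 10000 = 9550000 Ω
Minimum = 9550000 × (1 − 1/100) = 9454500 Ω.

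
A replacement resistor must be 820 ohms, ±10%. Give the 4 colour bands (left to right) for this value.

grey, red, brown, silver

820 Ω = 82 × 10^1.
8 → grey
2 → red
Multiplier 10^1 → brown.
±10% tolerance → silver.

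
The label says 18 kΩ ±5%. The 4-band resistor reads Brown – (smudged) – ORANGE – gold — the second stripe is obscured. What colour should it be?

grey

18000 Ω = 18 × 10^3.
The second band gives digit 8 of the significand, and 8 is grey.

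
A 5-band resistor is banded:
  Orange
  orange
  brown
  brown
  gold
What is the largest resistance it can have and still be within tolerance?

Orange → 3 (first significant figure)
Orange → 3 (second significant figure)
Brown → 1 (third significant figure)
Brown → ×10 multiplier
Gold → ±5% tolerance
331 × 10 = 3310 Ω
Largest = 3310 × (1 + 5/100) = 3475.5 Ω.

3475.5 Ω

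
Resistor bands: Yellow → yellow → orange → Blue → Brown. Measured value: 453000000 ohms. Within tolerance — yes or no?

no

Yellow → 4 (first significant figure)
Yellow → 4 (second significant figure)
Orange → 3 (third significant figure)
Blue → ×10^6 multiplier
Brown → ±1% tolerance
443 × 1000000 = 443000000 Ω
Allowed range: 438570000 Ω to 447430000 Ω.
453000000 ohms lies outside that range.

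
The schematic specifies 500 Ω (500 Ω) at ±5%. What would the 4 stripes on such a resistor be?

green, black, brown, gold

500 Ω = 50 × 10^1.
5 → green
0 → black
Multiplier 10^1 → brown.
±5% tolerance → gold.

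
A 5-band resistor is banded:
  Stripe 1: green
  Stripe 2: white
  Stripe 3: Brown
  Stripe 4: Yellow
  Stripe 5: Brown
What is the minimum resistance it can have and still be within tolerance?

Green → 5 (first significant figure)
White → 9 (second significant figure)
Brown → 1 (third significant figure)
Yellow → ×10^4 multiplier
Brown → ±1% tolerance
591 × 10000 = 5910000 Ω
Minimum = 5910000 × (1 − 1/100) = 5850900 Ω.

5850900 Ω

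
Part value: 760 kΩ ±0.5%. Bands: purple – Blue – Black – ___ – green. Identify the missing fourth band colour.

760000 Ω = 760 × 10^3.
The fourth band is the multiplier, 10^3, which is orange.

orange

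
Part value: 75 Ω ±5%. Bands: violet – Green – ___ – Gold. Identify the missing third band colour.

black

75 Ω = 75 × 10^0.
The third band is the multiplier, 10^0, which is black.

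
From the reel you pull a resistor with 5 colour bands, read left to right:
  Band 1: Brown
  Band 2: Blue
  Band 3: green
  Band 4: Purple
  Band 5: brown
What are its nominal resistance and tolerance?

Brown → 1 (first significant figure)
Blue → 6 (second significant figure)
Green → 5 (third significant figure)
Violet → ×10^7 multiplier
Brown → ±1% tolerance
165 × 10000000 = 1650000000 Ω

1650000000 Ω ±1%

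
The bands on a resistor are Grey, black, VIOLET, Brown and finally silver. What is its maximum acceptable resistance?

8877 Ω

Grey → 8 (first significant figure)
Black → 0 (second significant figure)
Violet → 7 (third significant figure)
Brown → ×10 multiplier
Silver → ±10% tolerance
807 × 10 = 8070 Ω
Maximum = 8070 × (1 + 10/100) = 8877 Ω.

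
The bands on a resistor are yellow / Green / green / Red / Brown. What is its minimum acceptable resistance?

Yellow → 4 (first significant figure)
Green → 5 (second significant figure)
Green → 5 (third significant figure)
Red → ×10^2 multiplier
Brown → ±1% tolerance
455 × 100 = 45500 Ω
Minimum = 45500 × (1 − 1/100) = 45045 Ω.

45045 Ω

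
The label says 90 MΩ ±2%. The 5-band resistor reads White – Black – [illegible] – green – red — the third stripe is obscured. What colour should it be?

black

90000000 Ω = 900 × 10^5.
The third band gives digit 0 of the significand, and 0 is black.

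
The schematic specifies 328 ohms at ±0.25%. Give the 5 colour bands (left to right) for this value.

328 Ω = 328 × 10^0.
3 → orange
2 → red
8 → grey
Multiplier 10^0 → black.
±0.25% tolerance → blue.

orange, red, grey, black, blue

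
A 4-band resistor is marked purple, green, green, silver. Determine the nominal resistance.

7500000 Ω

Violet → 7 (first significant figure)
Green → 5 (second significant figure)
Green → ×10^5 multiplier
75 × 100000 = 7500000 Ω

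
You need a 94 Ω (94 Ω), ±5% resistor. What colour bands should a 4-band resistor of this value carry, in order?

white, yellow, black, gold

94 Ω = 94 × 10^0.
9 → white
4 → yellow
Multiplier 10^0 → black.
±5% tolerance → gold.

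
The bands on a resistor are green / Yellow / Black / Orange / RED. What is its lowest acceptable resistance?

Green → 5 (first significant figure)
Yellow → 4 (second significant figure)
Black → 0 (third significant figure)
Orange → ×10^3 multiplier
Red → ±2% tolerance
540 × 1000 = 540000 Ω
Lowest = 540000 × (1 − 2/100) = 529200 Ω.

529200 Ω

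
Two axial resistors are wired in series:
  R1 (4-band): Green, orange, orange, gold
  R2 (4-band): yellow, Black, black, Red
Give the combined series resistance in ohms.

53040 Ω

R1: green, orange → 53; orange ×10^3 → 53000 Ω.
R2: yellow, black → 40; black ×1 → 40 Ω.
Series: 53000 + 40 = 53040 Ω.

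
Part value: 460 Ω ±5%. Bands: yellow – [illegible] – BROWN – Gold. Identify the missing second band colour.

blue

460 Ω = 46 × 10^1.
The second band gives digit 6 of the significand, and 6 is blue.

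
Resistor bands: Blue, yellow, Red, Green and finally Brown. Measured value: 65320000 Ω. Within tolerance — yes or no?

no

Blue → 6 (first significant figure)
Yellow → 4 (second significant figure)
Red → 2 (third significant figure)
Green → ×10^5 multiplier
Brown → ±1% tolerance
642 × 100000 = 64200000 Ω
Allowed range: 63558000 Ω to 64842000 Ω.
65320000 Ω lies outside that range.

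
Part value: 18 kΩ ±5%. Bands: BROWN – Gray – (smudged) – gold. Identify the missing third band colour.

orange

18000 Ω = 18 × 10^3.
The third band is the multiplier, 10^3, which is orange.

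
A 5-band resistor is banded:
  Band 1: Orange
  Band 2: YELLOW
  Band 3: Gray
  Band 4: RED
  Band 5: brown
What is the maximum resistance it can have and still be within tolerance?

35148 Ω

Orange → 3 (first significant figure)
Yellow → 4 (second significant figure)
Grey → 8 (third significant figure)
Red → ×10^2 multiplier
Brown → ±1% tolerance
348 × 100 = 34800 Ω
Maximum = 34800 × (1 + 1/100) = 35148 Ω.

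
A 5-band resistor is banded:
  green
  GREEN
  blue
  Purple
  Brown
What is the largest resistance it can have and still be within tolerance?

Green → 5 (first significant figure)
Green → 5 (second significant figure)
Blue → 6 (third significant figure)
Violet → ×10^7 multiplier
Brown → ±1% tolerance
556 × 10000000 = 5560000000 Ω
Largest = 5560000000 × (1 + 1/100) = 5615600000 Ω.

5615600000 Ω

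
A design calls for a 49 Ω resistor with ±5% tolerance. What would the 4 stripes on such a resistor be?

yellow, white, black, gold

49 Ω = 49 × 10^0.
4 → yellow
9 → white
Multiplier 10^0 → black.
±5% tolerance → gold.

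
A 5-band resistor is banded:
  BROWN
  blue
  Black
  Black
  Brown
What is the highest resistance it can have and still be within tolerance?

161.6 Ω

Brown → 1 (first significant figure)
Blue → 6 (second significant figure)
Black → 0 (third significant figure)
Black → ×1 multiplier
Brown → ±1% tolerance
160 × 1 = 160 Ω
Highest = 160 × (1 + 1/100) = 161.6 Ω.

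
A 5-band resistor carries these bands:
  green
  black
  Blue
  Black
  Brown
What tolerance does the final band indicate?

±1%

The last band, brown, is the tolerance band.
Brown corresponds to ±1%.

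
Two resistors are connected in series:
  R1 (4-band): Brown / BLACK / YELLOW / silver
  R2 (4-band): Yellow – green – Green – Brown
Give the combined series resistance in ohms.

4600000 Ω

R1: brown, black → 10; yellow ×10^4 → 100000 Ω.
R2: yellow, green → 45; green ×10^5 → 4500000 Ω.
Series: 100000 + 4500000 = 4600000 Ω.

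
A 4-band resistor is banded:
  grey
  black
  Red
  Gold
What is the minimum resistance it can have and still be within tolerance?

Grey → 8 (first significant figure)
Black → 0 (second significant figure)
Red → ×10^2 multiplier
Gold → ±5% tolerance
80 × 100 = 8000 Ω
Minimum = 8000 × (1 − 5/100) = 7600 Ω.

7600 Ω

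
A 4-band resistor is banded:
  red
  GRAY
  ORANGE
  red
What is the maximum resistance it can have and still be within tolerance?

Red → 2 (first significant figure)
Grey → 8 (second significant figure)
Orange → ×10^3 multiplier
Red → ±2% tolerance
28 × 1000 = 28000 Ω
Maximum = 28000 × (1 + 2/100) = 28560 Ω.

28560 Ω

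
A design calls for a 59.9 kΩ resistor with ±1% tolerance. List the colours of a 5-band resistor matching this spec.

59900 Ω = 599 × 10^2.
5 → green
9 → white
9 → white
Multiplier 10^2 → red.
±1% tolerance → brown.

green, white, white, red, brown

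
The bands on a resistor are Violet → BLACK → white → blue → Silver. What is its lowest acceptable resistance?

Violet → 7 (first significant figure)
Black → 0 (second significant figure)
White → 9 (third significant figure)
Blue → ×10^6 multiplier
Silver → ±10% tolerance
709 × 1000000 = 709000000 Ω
Lowest = 709000000 × (1 − 10/100) = 638100000 Ω.

638100000 Ω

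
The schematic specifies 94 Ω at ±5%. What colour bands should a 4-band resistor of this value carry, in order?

white, yellow, black, gold

94 Ω = 94 × 10^0.
9 → white
4 → yellow
Multiplier 10^0 → black.
±5% tolerance → gold.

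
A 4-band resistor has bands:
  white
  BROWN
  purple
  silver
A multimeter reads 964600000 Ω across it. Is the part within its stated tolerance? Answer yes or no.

White → 9 (first significant figure)
Brown → 1 (second significant figure)
Violet → ×10^7 multiplier
Silver → ±10% tolerance
91 × 10000000 = 910000000 Ω
Allowed range: 819000000 Ω to 1001000000 Ω.
964600000 Ω lies inside that range.

yes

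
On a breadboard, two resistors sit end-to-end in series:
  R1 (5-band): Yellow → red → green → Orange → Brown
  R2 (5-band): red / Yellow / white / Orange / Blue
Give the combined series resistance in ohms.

R1: yellow, red, green → 425; orange ×10^3 → 425000 Ω.
R2: red, yellow, white → 249; orange ×10^3 → 249000 Ω.
Series: 425000 + 249000 = 674000 Ω.

674000 Ω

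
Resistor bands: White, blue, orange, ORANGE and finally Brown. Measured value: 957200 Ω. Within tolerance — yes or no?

White → 9 (first significant figure)
Blue → 6 (second significant figure)
Orange → 3 (third significant figure)
Orange → ×10^3 multiplier
Brown → ±1% tolerance
963 × 1000 = 963000 Ω
Allowed range: 953370 Ω to 972630 Ω.
957200 Ω lies inside that range.

yes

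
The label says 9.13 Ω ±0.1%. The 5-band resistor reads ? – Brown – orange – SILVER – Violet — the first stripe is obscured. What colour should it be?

white

9.13 Ω = 913 × 10^-2.
The first band gives digit 9 of the significand, and 9 is white.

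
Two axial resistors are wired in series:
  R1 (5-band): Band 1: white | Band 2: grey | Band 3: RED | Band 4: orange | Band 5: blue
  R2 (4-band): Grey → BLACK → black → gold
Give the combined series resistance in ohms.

R1: white, grey, red → 982; orange ×10^3 → 982000 Ω.
R2: grey, black → 80; black ×1 → 80 Ω.
Series: 982000 + 80 = 982080 Ω.

982080 Ω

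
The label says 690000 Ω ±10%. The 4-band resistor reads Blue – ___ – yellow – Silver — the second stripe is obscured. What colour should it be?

white

690000 Ω = 69 × 10^4.
The second band gives digit 9 of the significand, and 9 is white.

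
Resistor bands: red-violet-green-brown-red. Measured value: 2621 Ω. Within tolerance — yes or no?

Red → 2 (first significant figure)
Violet → 7 (second significant figure)
Green → 5 (third significant figure)
Brown → ×10 multiplier
Red → ±2% tolerance
275 × 10 = 2750 Ω
Allowed range: 2695 Ω to 2805 Ω.
2621 Ω lies outside that range.

no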